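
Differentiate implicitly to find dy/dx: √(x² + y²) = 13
Apply d/dx to both sides, remembering that y depends on x. Each occurrence of y therefore brings in a y' = dy/dx via the chain rule.

With F(x, y) equal to the left-hand side minus the right, differentiate F term by term:
  d/dx[√(x^2 + y^2)] = (x + y·y')/√(x^2 + y^2)
  d/dx[-13] = 0
Adding these up, d/dx[F] = 0 becomes
  (x/√(x^2 + y^2)) + (y/√(x^2 + y^2))·y' = 0,
so isolating y',
  dy/dx = -(x/√(x^2 + y^2))/(y/√(x^2 + y^2)) = -x/y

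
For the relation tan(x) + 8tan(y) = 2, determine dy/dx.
Differentiate both sides with respect to x, treating y as y(x). By the chain rule, any term containing y contributes a factor of y' = dy/dx when we differentiate it.

Move every term to one side and write the relation as F(x, y) = 0. Term by term,
  d/dx[tan(x)] = tan(x)^2 + 1
  d/dx[8tan(y)] = 8·y'(tan(y)^2 + 1)
  d/dx[-2] = 0

The pieces without y' make up ∂F/∂x and the coefficient of y' is ∂F/∂y:
  ∂F/∂x = tan(x)^2 + 1,
  ∂F/∂y = 8tan(y)^2 + 8.

Since d/dx[F] = ∂F/∂x + (∂F/∂y)·y' = 0, solve for y':
  (∂F/∂y)·y' = -∂F/∂x
  dy/dx = -(∂F/∂x)/(∂F/∂y) = -(tan(x)^2 + 1)/(8tan(y)^2 + 8) = -cos(y)^2/(8cos(x)^2)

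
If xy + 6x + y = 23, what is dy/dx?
Differentiate both sides with respect to x, treating y as y(x). By the chain rule, any term containing y contributes a factor of y' = dy/dx when we differentiate it.

Move every term to one side and write the relation as F(x, y) = 0. Term by term,
  d/dx[xy] = x·y' + y
  d/dx[6x] = 6
  d/dx[y] = y'
  d/dx[-23] = 0

The pieces without y' make up ∂F/∂x and the coefficient of y' is ∂F/∂y:
  ∂F/∂x = y + 6,
  ∂F/∂y = x + 1.

Since d/dx[F] = ∂F/∂x + (∂F/∂y)·y' = 0, solve for y':
  (∂F/∂y)·y' = -∂F/∂x
  dy/dx = -(∂F/∂x)/(∂F/∂y) = -(y + 6)/(x + 1) = (-y - 6)/(x + 1)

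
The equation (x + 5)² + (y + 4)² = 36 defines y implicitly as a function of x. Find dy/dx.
Apply d/dx to both sides, remembering that y depends on x. Each occurrence of y therefore brings in a y' = dy/dx via the chain rule.

With F(x, y) equal to the left-hand side minus the right, differentiate F term by term:
  d/dx[(x + 5)^2] = 2x + 10
  d/dx[(y + 4)^2] = 2·y'(y + 4)
  d/dx[-36] = 0
Adding these up, d/dx[F] = 0 becomes
  (2x + 10) + (2y + 8)·y' = 0,
so isolating y',
  dy/dx = -(2x + 10)/(2y + 8) = (-x - 5)/(y + 4)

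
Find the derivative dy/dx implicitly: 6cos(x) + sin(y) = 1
Differentiate the relation implicitly: treat y = y(x) and apply the chain rule, so every y-derivative picks up a y' = dy/dx factor.

With everything moved to the left-hand side, differentiate term by term:
  d/dx[sin(y)] = y'·cos(y)
  d/dx[6cos(x)] = -6sin(x)
  d/dx[-1] = 0

Separating the contributions that come from x directly and those that come through y:
  without y':      -6sin(x)
  multiplying y':  cos(y)

so (-6sin(x)) + (cos(y))·y' = 0, and therefore
  dy/dx = -(-6sin(x))/(cos(y)) = 6sin(x)/cos(y)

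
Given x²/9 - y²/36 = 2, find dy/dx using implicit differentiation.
Take d/dx of both sides. Since y is implicitly a function of x, the chain rule attaches a y' = dy/dx factor whenever we differentiate through y.

Set F(x, y) = (left side) − (right side), so the curve is F = 0. Differentiating each term of F:
  d/dx[x^2/9] = 2x/9
  d/dx[-y^2/36] = -y·y'/18
  d/dx[-2] = 0

Collecting, the y'-free part is the partial derivative in x and the y' coefficient is the partial derivative in y:
  ∂F/∂x = 2x/9
  ∂F/∂y = -y/18

so d/dx[F(x, y(x))] = ∂F/∂x + (∂F/∂y)·y' = 0. Rearranging,
  dy/dx = -(∂F/∂x)/(∂F/∂y) = -(2x/9)/(-y/18) = 4x/y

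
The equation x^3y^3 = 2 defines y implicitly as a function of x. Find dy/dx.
Differentiate both sides with respect to x, treating y as y(x). By the chain rule, any term containing y contributes a factor of y' = dy/dx when we differentiate it.

Move every term to one side and write the relation as F(x, y) = 0. Term by term,
  d/dx[x^3y^3] = 3x^3y^2·y' + 3x^2y^3
  d/dx[-2] = 0

The pieces without y' make up ∂F/∂x and the coefficient of y' is ∂F/∂y:
  ∂F/∂x = 3x^2y^3,
  ∂F/∂y = 3x^3y^2.

Since d/dx[F] = ∂F/∂x + (∂F/∂y)·y' = 0, solve for y':
  (∂F/∂y)·y' = -∂F/∂x
  dy/dx = -(∂F/∂x)/(∂F/∂y) = -(3x^2y^3)/(3x^3y^2) = -y/x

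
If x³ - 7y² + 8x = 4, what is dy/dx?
Apply d/dx to both sides, remembering that y depends on x. Each occurrence of y therefore brings in a y' = dy/dx via the chain rule.

With F(x, y) equal to the left-hand side minus the right, differentiate F term by term:
  d/dx[x^3] = 3x^2
  d/dx[8x] = 8
  d/dx[-7y^2] = -14y·y'
  d/dx[-4] = 0
Adding these up, d/dx[F] = 0 becomes
  (3x^2 + 8) + (-14y)·y' = 0,
so isolating y',
  dy/dx = -(3x^2 + 8)/(-14y) = (3x^2 + 8)/(14y)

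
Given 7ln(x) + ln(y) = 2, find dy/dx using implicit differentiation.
Differentiate the relation implicitly: treat y = y(x) and apply the chain rule, so every y-derivative picks up a y' = dy/dx factor.

With everything moved to the left-hand side, differentiate term by term:
  d/dx[7ln(x)] = 7/x
  d/dx[ln(y)] = y'/y
  d/dx[-2] = 0

Separating the contributions that come from x directly and those that come through y:
  without y':      7/x
  multiplying y':  1/y

so (7/x) + (1/y)·y' = 0, and therefore
  dy/dx = -(7/x)/(1/y) = -7y/x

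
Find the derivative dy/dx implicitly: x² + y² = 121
Apply d/dx to both sides, remembering that y depends on x. Each occurrence of y therefore brings in a y' = dy/dx via the chain rule.

With F(x, y) equal to the left-hand side minus the right, differentiate F term by term:
  d/dx[x^2] = 2x
  d/dx[y^2] = 2y·y'
  d/dx[-121] = 0
Adding these up, d/dx[F] = 0 becomes
  (2x) + (2y)·y' = 0,
so isolating y',
  dy/dx = -(2x)/(2y) = -x/y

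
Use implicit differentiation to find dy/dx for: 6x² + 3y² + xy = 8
Take d/dx of both sides. Since y is implicitly a function of x, the chain rule attaches a y' = dy/dx factor whenever we differentiate through y.

Set F(x, y) = (left side) − (right side), so the curve is F = 0. Differentiating each term of F:
  d/dx[6x^2] = 12x
  d/dx[xy] = x·y' + y
  d/dx[3y^2] = 6y·y'
  d/dx[-8] = 0

Collecting, the y'-free part is the partial derivative in x and the y' coefficient is the partial derivative in y:
  ∂F/∂x = 12x + y
  ∂F/∂y = x + 6y

so d/dx[F(x, y(x))] = ∂F/∂x + (∂F/∂y)·y' = 0. Rearranging,
  dy/dx = -(∂F/∂x)/(∂F/∂y) = -(12x + y)/(x + 6y) = (-12x - y)/(x + 6y)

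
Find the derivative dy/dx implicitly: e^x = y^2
Differentiate the relation implicitly: treat y = y(x) and apply the chain rule, so every y-derivative picks up a y' = dy/dx factor.

With everything moved to the left-hand side, differentiate term by term:
  d/dx[-y^2] = -2y·y'
  d/dx[e^(x)] = e^(x)

Separating the contributions that come from x directly and those that come through y:
  without y':      e^(x)
  multiplying y':  -2y

so (e^(x)) + (-2y)·y' = 0, and therefore
  dy/dx = -(e^(x))/(-2y) = e^(x)/(2y)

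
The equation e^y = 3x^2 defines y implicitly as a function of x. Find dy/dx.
Take d/dx of both sides. Since y is implicitly a function of x, the chain rule attaches a y' = dy/dx factor whenever we differentiate through y.

Set F(x, y) = (left side) − (right side), so the curve is F = 0. Differentiating each term of F:
  d/dx[-3x^2] = -6x
  d/dx[e^(y)] = y'·e^(y)

Collecting, the y'-free part is the partial derivative in x and the y' coefficient is the partial derivative in y:
  ∂F/∂x = -6x
  ∂F/∂y = e^(y)

so d/dx[F(x, y(x))] = ∂F/∂x + (∂F/∂y)·y' = 0. Rearranging,
  dy/dx = -(∂F/∂x)/(∂F/∂y) = -(-6x)/(e^(y)) = 6x·e^(-y)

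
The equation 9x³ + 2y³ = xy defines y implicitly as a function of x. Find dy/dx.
Differentiate the relation implicitly: treat y = y(x) and apply the chain rule, so every y-derivative picks up a y' = dy/dx factor.

With everything moved to the left-hand side, differentiate term by term:
  d/dx[9x^3] = 27x^2
  d/dx[-xy] = -x·y' - y
  d/dx[2y^3] = 6y^2·y'

Separating the contributions that come from x directly and those that come through y:
  without y':      27x^2 - y
  multiplying y':  -x + 6y^2

so (27x^2 - y) + (-x + 6y^2)·y' = 0, and therefore
  dy/dx = -(27x^2 - y)/(-x + 6y^2) = (27x^2 - y)/(x - 6y^2)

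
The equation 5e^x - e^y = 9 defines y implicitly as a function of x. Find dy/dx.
Differentiate both sides with respect to x, treating y as y(x). By the chain rule, any term containing y contributes a factor of y' = dy/dx when we differentiate it.

Move every term to one side and write the relation as F(x, y) = 0. Term by term,
  d/dx[5e^(x)] = 5e^(x)
  d/dx[-e^(y)] = -y'·e^(y)
  d/dx[-9] = 0

The pieces without y' make up ∂F/∂x and the coefficient of y' is ∂F/∂y:
  ∂F/∂x = 5e^(x),
  ∂F/∂y = -e^(y).

Since d/dx[F] = ∂F/∂x + (∂F/∂y)·y' = 0, solve for y':
  (∂F/∂y)·y' = -∂F/∂x
  dy/dx = -(∂F/∂x)/(∂F/∂y) = -(5e^(x))/(-e^(y)) = 5e^(x - y)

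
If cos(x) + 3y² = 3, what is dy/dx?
Take d/dx of both sides. Since y is implicitly a function of x, the chain rule attaches a y' = dy/dx factor whenever we differentiate through y.

Set F(x, y) = (left side) − (right side), so the curve is F = 0. Differentiating each term of F:
  d/dx[3y^2] = 6y·y'
  d/dx[cos(x)] = -sin(x)
  d/dx[-3] = 0

Collecting, the y'-free part is the partial derivative in x and the y' coefficient is the partial derivative in y:
  ∂F/∂x = -sin(x)
  ∂F/∂y = 6y

so d/dx[F(x, y(x))] = ∂F/∂x + (∂F/∂y)·y' = 0. Rearranging,
  dy/dx = -(∂F/∂x)/(∂F/∂y) = -(-sin(x))/(6y) = sin(x)/(6y)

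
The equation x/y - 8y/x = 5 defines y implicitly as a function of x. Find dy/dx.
Apply d/dx to both sides, remembering that y depends on x. Each occurrence of y therefore brings in a y' = dy/dx via the chain rule.

With F(x, y) equal to the left-hand side minus the right, differentiate F term by term:
  d/dx[x/y] = -x·y'/y^2 + 1/y
  d/dx[-8y/x] = -8·y'/x + 8y/x^2
  d/dx[-5] = 0
Adding these up, d/dx[F] = 0 becomes
  (1/y + 8y/x^2) + (-x/y^2 - 8/x)·y' = 0,
so isolating y',
  dy/dx = -(1/y + 8y/x^2)/(-x/y^2 - 8/x)
        = -((x^2 + 8y^2)/(x^2y))/(-(x^2 + 8y^2)/(xy^2)) = y/x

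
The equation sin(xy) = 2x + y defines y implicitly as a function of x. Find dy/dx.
Differentiate the relation implicitly: treat y = y(x) and apply the chain rule, so every y-derivative picks up a y' = dy/dx factor.

With everything moved to the left-hand side, differentiate term by term:
  d/dx[-2x] = -2
  d/dx[-y] = -y'
  d/dx[sin(xy)] = (x·y' + y)·cos(xy)

Separating the contributions that come from x directly and those that come through y:
  without y':      y·cos(xy) - 2
  multiplying y':  x·cos(xy) - 1

so (y·cos(xy) - 2) + (x·cos(xy) - 1)·y' = 0, and therefore
  dy/dx = -(y·cos(xy) - 2)/(x·cos(xy) - 1) = (-y·cos(xy) + 2)/(x·cos(xy) - 1)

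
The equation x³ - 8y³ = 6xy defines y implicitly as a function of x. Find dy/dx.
Apply d/dx to both sides, remembering that y depends on x. Each occurrence of y therefore brings in a y' = dy/dx via the chain rule.

With F(x, y) equal to the left-hand side minus the right, differentiate F term by term:
  d/dx[x^3] = 3x^2
  d/dx[-6xy] = -6x·y' - 6y
  d/dx[-8y^3] = -24y^2·y'
Adding these up, d/dx[F] = 0 becomes
  (3x^2 - 6y) + (-6x - 24y^2)·y' = 0,
so isolating y',
  dy/dx = -(3x^2 - 6y)/(-6x - 24y^2) = (x^2/2 - y)/(x + 4y^2)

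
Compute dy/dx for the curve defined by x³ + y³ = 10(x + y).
Apply d/dx to both sides, remembering that y depends on x. Each occurrence of y therefore brings in a y' = dy/dx via the chain rule.

With F(x, y) equal to the left-hand side minus the right, differentiate F term by term:
  d/dx[x^3] = 3x^2
  d/dx[-10x] = -10
  d/dx[y^3] = 3y^2·y'
  d/dx[-10y] = -10·y'
Adding these up, d/dx[F] = 0 becomes
  (3x^2 - 10) + (3y^2 - 10)·y' = 0,
so isolating y',
  dy/dx = -(3x^2 - 10)/(3y^2 - 10) = (10 - 3x^2)/(3y^2 - 10)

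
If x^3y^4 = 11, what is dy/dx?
Take d/dx of both sides. Since y is implicitly a function of x, the chain rule attaches a y' = dy/dx factor whenever we differentiate through y.

Set F(x, y) = (left side) − (right side), so the curve is F = 0. Differentiating each term of F:
  d/dx[x^3y^4] = 4x^3y^3·y' + 3x^2y^4
  d/dx[-11] = 0

Collecting, the y'-free part is the partial derivative in x and the y' coefficient is the partial derivative in y:
  ∂F/∂x = 3x^2y^4
  ∂F/∂y = 4x^3y^3

so d/dx[F(x, y(x))] = ∂F/∂x + (∂F/∂y)·y' = 0. Rearranging,
  dy/dx = -(∂F/∂x)/(∂F/∂y) = -(3x^2y^4)/(4x^3y^3) = -3y/(4x)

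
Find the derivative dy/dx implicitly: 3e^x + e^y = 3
Differentiate the relation implicitly: treat y = y(x) and apply the chain rule, so every y-derivative picks up a y' = dy/dx factor.

With everything moved to the left-hand side, differentiate term by term:
  d/dx[3e^(x)] = 3e^(x)
  d/dx[e^(y)] = y'·e^(y)
  d/dx[-3] = 0

Separating the contributions that come from x directly and those that come through y:
  without y':      3e^(x)
  multiplying y':  e^(y)

so (3e^(x)) + (e^(y))·y' = 0, and therefore
  dy/dx = -(3e^(x))/(e^(y)) = -3e^(x - y)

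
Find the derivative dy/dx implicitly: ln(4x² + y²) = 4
Differentiate both sides with respect to x, treating y as y(x). By the chain rule, any term containing y contributes a factor of y' = dy/dx when we differentiate it.

Move every term to one side and write the relation as F(x, y) = 0. Term by term,
  d/dx[ln(4x^2 + y^2)] = (8x + 2y·y')/(4x^2 + y^2)
  d/dx[-4] = 0

The pieces without y' make up ∂F/∂x and the coefficient of y' is ∂F/∂y:
  ∂F/∂x = 8x/(4x^2 + y^2),
  ∂F/∂y = 2y/(4x^2 + y^2).

Since d/dx[F] = ∂F/∂x + (∂F/∂y)·y' = 0, solve for y':
  (∂F/∂y)·y' = -∂F/∂x
  dy/dx = -(∂F/∂x)/(∂F/∂y) = -(8x/(4x^2 + y^2))/(2y/(4x^2 + y^2)) = -4x/y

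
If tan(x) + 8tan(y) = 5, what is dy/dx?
Differentiate the relation implicitly: treat y = y(x) and apply the chain rule, so every y-derivative picks up a y' = dy/dx factor.

With everything moved to the left-hand side, differentiate term by term:
  d/dx[tan(x)] = tan(x)^2 + 1
  d/dx[8tan(y)] = 8·y'(tan(y)^2 + 1)
  d/dx[-5] = 0

Separating the contributions that come from x directly and those that come through y:
  without y':      tan(x)^2 + 1
  multiplying y':  8tan(y)^2 + 8

so (tan(x)^2 + 1) + (8tan(y)^2 + 8)·y' = 0, and therefore
  dy/dx = -(tan(x)^2 + 1)/(8tan(y)^2 + 8) = -cos(y)^2/(8cos(x)^2)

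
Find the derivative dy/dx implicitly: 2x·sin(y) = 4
Apply d/dx to both sides, remembering that y depends on x. Each occurrence of y therefore brings in a y' = dy/dx via the chain rule.

With F(x, y) equal to the left-hand side minus the right, differentiate F term by term:
  d/dx[2x·sin(y)] = 2x·y'·cos(y) + 2sin(y)
  d/dx[-4] = 0
Adding these up, d/dx[F] = 0 becomes
  (2sin(y)) + (2x·cos(y))·y' = 0,
so isolating y',
  dy/dx = -(2sin(y))/(2x·cos(y)) = -tan(y)/x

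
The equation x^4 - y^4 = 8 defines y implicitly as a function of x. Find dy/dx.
Apply d/dx to both sides, remembering that y depends on x. Each occurrence of y therefore brings in a y' = dy/dx via the chain rule.

With F(x, y) equal to the left-hand side minus the right, differentiate F term by term:
  d/dx[x^4] = 4x^3
  d/dx[-y^4] = -4y^3·y'
  d/dx[-8] = 0
Adding these up, d/dx[F] = 0 becomes
  (4x^3) + (-4y^3)·y' = 0,
so isolating y',
  dy/dx = -(4x^3)/(-4y^3) = x^3/y^3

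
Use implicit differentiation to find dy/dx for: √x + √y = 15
Differentiate both sides with respect to x, treating y as y(x). By the chain rule, any term containing y contributes a factor of y' = dy/dx when we differentiate it.

Move every term to one side and write the relation as F(x, y) = 0. Term by term,
  d/dx[√(x)] = 1/(2√(x))
  d/dx[√(y)] = y'/(2√(y))
  d/dx[-15] = 0

The pieces without y' make up ∂F/∂x and the coefficient of y' is ∂F/∂y:
  ∂F/∂x = 1/(2√(x)),
  ∂F/∂y = 1/(2√(y)).

Since d/dx[F] = ∂F/∂x + (∂F/∂y)·y' = 0, solve for y':
  (∂F/∂y)·y' = -∂F/∂x
  dy/dx = -(∂F/∂x)/(∂F/∂y) = -(1/(2√(x)))/(1/(2√(y))) = -√(y)/√(x)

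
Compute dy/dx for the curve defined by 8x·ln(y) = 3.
Apply d/dx to both sides, remembering that y depends on x. Each occurrence of y therefore brings in a y' = dy/dx via the chain rule.

With F(x, y) equal to the left-hand side minus the right, differentiate F term by term:
  d/dx[8x·ln(y)] = 8x·y'/y + 8ln(y)
  d/dx[-3] = 0
Adding these up, d/dx[F] = 0 becomes
  (8ln(y)) + (8x/y)·y' = 0,
so isolating y',
  dy/dx = -(8ln(y))/(8x/y) = -y·ln(y)/x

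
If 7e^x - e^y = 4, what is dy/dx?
Apply d/dx to both sides, remembering that y depends on x. Each occurrence of y therefore brings in a y' = dy/dx via the chain rule.

With F(x, y) equal to the left-hand side minus the right, differentiate F term by term:
  d/dx[7e^(x)] = 7e^(x)
  d/dx[-e^(y)] = -y'·e^(y)
  d/dx[-4] = 0
Adding these up, d/dx[F] = 0 becomes
  (7e^(x)) + (-e^(y))·y' = 0,
so isolating y',
  dy/dx = -(7e^(x))/(-e^(y)) = 7e^(x - y)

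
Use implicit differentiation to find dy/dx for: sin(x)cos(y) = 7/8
Differentiate both sides with respect to x, treating y as y(x). By the chain rule, any term containing y contributes a factor of y' = dy/dx when we differentiate it.

Move every term to one side and write the relation as F(x, y) = 0. Term by term,
  d/dx[sin(x)·cos(y)] = -y'·sin(x)·sin(y) + cos(x)·cos(y)
  d/dx[-7/8] = 0

The pieces without y' make up ∂F/∂x and the coefficient of y' is ∂F/∂y:
  ∂F/∂x = cos(x)·cos(y),
  ∂F/∂y = -sin(x)·sin(y).

Since d/dx[F] = ∂F/∂x + (∂F/∂y)·y' = 0, solve for y':
  (∂F/∂y)·y' = -∂F/∂x
  dy/dx = -(∂F/∂x)/(∂F/∂y) = -(cos(x)·cos(y))/(-sin(x)·sin(y)) = 1/(tan(x)·tan(y))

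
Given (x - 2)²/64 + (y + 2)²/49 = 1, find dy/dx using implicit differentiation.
Take d/dx of both sides. Since y is implicitly a function of x, the chain rule attaches a y' = dy/dx factor whenever we differentiate through y.

Set F(x, y) = (left side) − (right side), so the curve is F = 0. Differentiating each term of F:
  d/dx[(x - 2)^2/64] = x/32 - 1/16
  d/dx[(y + 2)^2/49] = 2·y'(y + 2)/49
  d/dx[-1] = 0

Collecting, the y'-free part is the partial derivative in x and the y' coefficient is the partial derivative in y:
  ∂F/∂x = x/32 - 1/16
  ∂F/∂y = 2y/49 + 4/49

so d/dx[F(x, y(x))] = ∂F/∂x + (∂F/∂y)·y' = 0. Rearranging,
  dy/dx = -(∂F/∂x)/(∂F/∂y) = -(x/32 - 1/16)/(2y/49 + 4/49)
        = -((x - 2)/32)/(2(y + 2)/49) = 49(2 - x)/(64(y + 2))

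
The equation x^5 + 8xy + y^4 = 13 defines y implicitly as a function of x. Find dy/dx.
Take d/dx of both sides. Since y is implicitly a function of x, the chain rule attaches a y' = dy/dx factor whenever we differentiate through y.

Set F(x, y) = (left side) − (right side), so the curve is F = 0. Differentiating each term of F:
  d/dx[x^5] = 5x^4
  d/dx[8xy] = 8x·y' + 8y
  d/dx[y^4] = 4y^3·y'
  d/dx[-13] = 0

Collecting, the y'-free part is the partial derivative in x and the y' coefficient is the partial derivative in y:
  ∂F/∂x = 5x^4 + 8y
  ∂F/∂y = 8x + 4y^3

so d/dx[F(x, y(x))] = ∂F/∂x + (∂F/∂y)·y' = 0. Rearranging,
  dy/dx = -(∂F/∂x)/(∂F/∂y) = -(5x^4 + 8y)/(8x + 4y^3) = (-5x^4 - 8y)/(4(2x + y^3))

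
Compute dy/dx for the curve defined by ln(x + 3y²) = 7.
Differentiate the relation implicitly: treat y = y(x) and apply the chain rule, so every y-derivative picks up a y' = dy/dx factor.

With everything moved to the left-hand side, differentiate term by term:
  d/dx[ln(x + 3y^2)] = (6y·y' + 1)/(x + 3y^2)
  d/dx[-7] = 0

Separating the contributions that come from x directly and those that come through y:
  without y':      1/(x + 3y^2)
  multiplying y':  6y/(x + 3y^2)

so (1/(x + 3y^2)) + (6y/(x + 3y^2))·y' = 0, and therefore
  dy/dx = -(1/(x + 3y^2))/(6y/(x + 3y^2)) = -1/(6y)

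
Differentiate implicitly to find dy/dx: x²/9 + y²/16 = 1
Differentiate both sides with respect to x, treating y as y(x). By the chain rule, any term containing y contributes a factor of y' = dy/dx when we differentiate it.

Move every term to one side and write the relation as F(x, y) = 0. Term by term,
  d/dx[x^2/9] = 2x/9
  d/dx[y^2/16] = y·y'/8
  d/dx[-1] = 0

The pieces without y' make up ∂F/∂x and the coefficient of y' is ∂F/∂y:
  ∂F/∂x = 2x/9,
  ∂F/∂y = y/8.

Since d/dx[F] = ∂F/∂x + (∂F/∂y)·y' = 0, solve for y':
  (∂F/∂y)·y' = -∂F/∂x
  dy/dx = -(∂F/∂x)/(∂F/∂y) = -(2x/9)/(y/8) = -16x/(9y)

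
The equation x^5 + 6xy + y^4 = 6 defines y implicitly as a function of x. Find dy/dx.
Take d/dx of both sides. Since y is implicitly a function of x, the chain rule attaches a y' = dy/dx factor whenever we differentiate through y.

Set F(x, y) = (left side) − (right side), so the curve is F = 0. Differentiating each term of F:
  d/dx[x^5] = 5x^4
  d/dx[6xy] = 6x·y' + 6y
  d/dx[y^4] = 4y^3·y'
  d/dx[-6] = 0

Collecting, the y'-free part is the partial derivative in x and the y' coefficient is the partial derivative in y:
  ∂F/∂x = 5x^4 + 6y
  ∂F/∂y = 6x + 4y^3

so d/dx[F(x, y(x))] = ∂F/∂x + (∂F/∂y)·y' = 0. Rearranging,
  dy/dx = -(∂F/∂x)/(∂F/∂y) = -(5x^4 + 6y)/(6x + 4y^3) = (-5x^4 - 6y)/(2(3x + 2y^3))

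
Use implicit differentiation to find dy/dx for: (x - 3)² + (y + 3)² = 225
Apply d/dx to both sides, remembering that y depends on x. Each occurrence of y therefore brings in a y' = dy/dx via the chain rule.

With F(x, y) equal to the left-hand side minus the right, differentiate F term by term:
  d/dx[(x - 3)^2] = 2x - 6
  d/dx[(y + 3)^2] = 2·y'(y + 3)
  d/dx[-225] = 0
Adding these up, d/dx[F] = 0 becomes
  (2x - 6) + (2y + 6)·y' = 0,
so isolating y',
  dy/dx = -(2x - 6)/(2y + 6) = (3 - x)/(y + 3)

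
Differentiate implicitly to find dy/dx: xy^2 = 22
Take d/dx of both sides. Since y is implicitly a function of x, the chain rule attaches a y' = dy/dx factor whenever we differentiate through y.

Set F(x, y) = (left side) − (right side), so the curve is F = 0. Differentiating each term of F:
  d/dx[xy^2] = 2xy·y' + y^2
  d/dx[-22] = 0

Collecting, the y'-free part is the partial derivative in x and the y' coefficient is the partial derivative in y:
  ∂F/∂x = y^2
  ∂F/∂y = 2xy

so d/dx[F(x, y(x))] = ∂F/∂x + (∂F/∂y)·y' = 0. Rearranging,
  dy/dx = -(∂F/∂x)/(∂F/∂y) = -(y^2)/(2xy) = -y/(2x)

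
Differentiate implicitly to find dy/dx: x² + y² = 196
Differentiate both sides with respect to x, treating y as y(x). By the chain rule, any term containing y contributes a factor of y' = dy/dx when we differentiate it.

Move every term to one side and write the relation as F(x, y) = 0. Term by term,
  d/dx[x^2] = 2x
  d/dx[y^2] = 2y·y'
  d/dx[-196] = 0

The pieces without y' make up ∂F/∂x and the coefficient of y' is ∂F/∂y:
  ∂F/∂x = 2x,
  ∂F/∂y = 2y.

Since d/dx[F] = ∂F/∂x + (∂F/∂y)·y' = 0, solve for y':
  (∂F/∂y)·y' = -∂F/∂x
  dy/dx = -(∂F/∂x)/(∂F/∂y) = -(2x)/(2y) = -x/y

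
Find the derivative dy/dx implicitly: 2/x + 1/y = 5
Take d/dx of both sides. Since y is implicitly a function of x, the chain rule attaches a y' = dy/dx factor whenever we differentiate through y.

Set F(x, y) = (left side) − (right side), so the curve is F = 0. Differentiating each term of F:
  d/dx[1/y] = -y'/y^2
  d/dx[2/x] = -2/x^2
  d/dx[-5] = 0

Collecting, the y'-free part is the partial derivative in x and the y' coefficient is the partial derivative in y:
  ∂F/∂x = -2/x^2
  ∂F/∂y = -1/y^2

so d/dx[F(x, y(x))] = ∂F/∂x + (∂F/∂y)·y' = 0. Rearranging,
  dy/dx = -(∂F/∂x)/(∂F/∂y) = -(-2/x^2)/(-1/y^2) = -2y^2/x^2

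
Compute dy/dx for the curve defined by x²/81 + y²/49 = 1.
Differentiate the relation implicitly: treat y = y(x) and apply the chain rule, so every y-derivative picks up a y' = dy/dx factor.

With everything moved to the left-hand side, differentiate term by term:
  d/dx[x^2/81] = 2x/81
  d/dx[y^2/49] = 2y·y'/49
  d/dx[-1] = 0

Separating the contributions that come from x directly and those that come through y:
  without y':      2x/81
  multiplying y':  2y/49

so (2x/81) + (2y/49)·y' = 0, and therefore
  dy/dx = -(2x/81)/(2y/49) = -49x/(81y)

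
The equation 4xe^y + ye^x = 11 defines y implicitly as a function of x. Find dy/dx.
Apply d/dx to both sides, remembering that y depends on x. Each occurrence of y therefore brings in a y' = dy/dx via the chain rule.

With F(x, y) equal to the left-hand side minus the right, differentiate F term by term:
  d/dx[4x·e^(y)] = 4x·y'·e^(y) + 4e^(y)
  d/dx[y·e^(x)] = y·e^(x) + y'·e^(x)
  d/dx[-11] = 0
Adding these up, d/dx[F] = 0 becomes
  (y·e^(x) + 4e^(y)) + (4x·e^(y) + e^(x))·y' = 0,
so isolating y',
  dy/dx = -(y·e^(x) + 4e^(y))/(4x·e^(y) + e^(x)) = (-y·e^(x) - 4e^(y))/(4x·e^(y) + e^(x))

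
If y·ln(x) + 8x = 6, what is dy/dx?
Take d/dx of both sides. Since y is implicitly a function of x, the chain rule attaches a y' = dy/dx factor whenever we differentiate through y.

Set F(x, y) = (left side) − (right side), so the curve is F = 0. Differentiating each term of F:
  d/dx[8x] = 8
  d/dx[y·ln(x)] = y'·ln(x) + y/x
  d/dx[-6] = 0

Collecting, the y'-free part is the partial derivative in x and the y' coefficient is the partial derivative in y:
  ∂F/∂x = 8 + y/x
  ∂F/∂y = ln(x)

so d/dx[F(x, y(x))] = ∂F/∂x + (∂F/∂y)·y' = 0. Rearranging,
  dy/dx = -(∂F/∂x)/(∂F/∂y) = -(8 + y/x)/(ln(x))
        = -((8x + y)/x)/(ln(x)) = (-8x - y)/(x·ln(x))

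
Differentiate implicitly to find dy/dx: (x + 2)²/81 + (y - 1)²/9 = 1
Apply d/dx to both sides, remembering that y depends on x. Each occurrence of y therefore brings in a y' = dy/dx via the chain rule.

With F(x, y) equal to the left-hand side minus the right, differentiate F term by term:
  d/dx[(x + 2)^2/81] = 2x/81 + 4/81
  d/dx[(y - 1)^2/9] = 2·y'(y - 1)/9
  d/dx[-1] = 0
Adding these up, d/dx[F] = 0 becomes
  (2x/81 + 4/81) + (2y/9 - 2/9)·y' = 0,
so isolating y',
  dy/dx = -(2x/81 + 4/81)/(2y/9 - 2/9)
        = -(2(x + 2)/81)/(2(y - 1)/9) = (-x - 2)/(9(y - 1))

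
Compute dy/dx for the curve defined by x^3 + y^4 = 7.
Differentiate both sides with respect to x, treating y as y(x). By the chain rule, any term containing y contributes a factor of y' = dy/dx when we differentiate it.

Move every term to one side and write the relation as F(x, y) = 0. Term by term,
  d/dx[x^3] = 3x^2
  d/dx[y^4] = 4y^3·y'
  d/dx[-7] = 0

The pieces without y' make up ∂F/∂x and the coefficient of y' is ∂F/∂y:
  ∂F/∂x = 3x^2,
  ∂F/∂y = 4y^3.

Since d/dx[F] = ∂F/∂x + (∂F/∂y)·y' = 0, solve for y':
  (∂F/∂y)·y' = -∂F/∂x
  dy/dx = -(∂F/∂x)/(∂F/∂y) = -(3x^2)/(4y^3) = -3x^2/(4y^3)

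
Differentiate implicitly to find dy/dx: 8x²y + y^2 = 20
Apply d/dx to both sides, remembering that y depends on x. Each occurrence of y therefore brings in a y' = dy/dx via the chain rule.

With F(x, y) equal to the left-hand side minus the right, differentiate F term by term:
  d/dx[8x^2y] = 8x^2·y' + 16xy
  d/dx[y^2] = 2y·y'
  d/dx[-20] = 0
Adding these up, d/dx[F] = 0 becomes
  (16xy) + (8x^2 + 2y)·y' = 0,
so isolating y',
  dy/dx = -(16xy)/(8x^2 + 2y) = -8xy/(4x^2 + y)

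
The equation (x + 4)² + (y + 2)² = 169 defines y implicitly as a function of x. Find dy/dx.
Apply d/dx to both sides, remembering that y depends on x. Each occurrence of y therefore brings in a y' = dy/dx via the chain rule.

With F(x, y) equal to the left-hand side minus the right, differentiate F term by term:
  d/dx[(x + 4)^2] = 2x + 8
  d/dx[(y + 2)^2] = 2·y'(y + 2)
  d/dx[-169] = 0
Adding these up, d/dx[F] = 0 becomes
  (2x + 8) + (2y + 4)·y' = 0,
so isolating y',
  dy/dx = -(2x + 8)/(2y + 4) = (-x - 4)/(y + 2)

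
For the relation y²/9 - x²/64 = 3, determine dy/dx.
Apply d/dx to both sides, remembering that y depends on x. Each occurrence of y therefore brings in a y' = dy/dx via the chain rule.

With F(x, y) equal to the left-hand side minus the right, differentiate F term by term:
  d/dx[-x^2/64] = -x/32
  d/dx[y^2/9] = 2y·y'/9
  d/dx[-3] = 0
Adding these up, d/dx[F] = 0 becomes
  (-x/32) + (2y/9)·y' = 0,
so isolating y',
  dy/dx = -(-x/32)/(2y/9) = 9x/(64y)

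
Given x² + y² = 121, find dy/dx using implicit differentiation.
Differentiate both sides with respect to x, treating y as y(x). By the chain rule, any term containing y contributes a factor of y' = dy/dx when we differentiate it.

Move every term to one side and write the relation as F(x, y) = 0. Term by term,
  d/dx[x^2] = 2x
  d/dx[y^2] = 2y·y'
  d/dx[-121] = 0

The pieces without y' make up ∂F/∂x and the coefficient of y' is ∂F/∂y:
  ∂F/∂x = 2x,
  ∂F/∂y = 2y.

Since d/dx[F] = ∂F/∂x + (∂F/∂y)·y' = 0, solve for y':
  (∂F/∂y)·y' = -∂F/∂x
  dy/dx = -(∂F/∂x)/(∂F/∂y) = -(2x)/(2y) = -x/y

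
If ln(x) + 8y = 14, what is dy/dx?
Differentiate the relation implicitly: treat y = y(x) and apply the chain rule, so every y-derivative picks up a y' = dy/dx factor.

With everything moved to the left-hand side, differentiate term by term:
  d/dx[8y] = 8·y'
  d/dx[ln(x)] = 1/x
  d/dx[-14] = 0

Separating the contributions that come from x directly and those that come through y:
  without y':      1/x
  multiplying y':  8

so (1/x) + (8)·y' = 0, and therefore
  dy/dx = -(1/x)/(8) = -1/(8x)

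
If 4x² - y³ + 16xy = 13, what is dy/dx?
Apply d/dx to both sides, remembering that y depends on x. Each occurrence of y therefore brings in a y' = dy/dx via the chain rule.

With F(x, y) equal to the left-hand side minus the right, differentiate F term by term:
  d/dx[4x^2] = 8x
  d/dx[16xy] = 16x·y' + 16y
  d/dx[-y^3] = -3y^2·y'
  d/dx[-13] = 0
Adding these up, d/dx[F] = 0 becomes
  (8x + 16y) + (16x - 3y^2)·y' = 0,
so isolating y',
  dy/dx = -(8x + 16y)/(16x - 3y^2) = 8(-x - 2y)/(16x - 3y^2)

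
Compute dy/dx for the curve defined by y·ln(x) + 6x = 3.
Take d/dx of both sides. Since y is implicitly a function of x, the chain rule attaches a y' = dy/dx factor whenever we differentiate through y.

Set F(x, y) = (left side) − (right side), so the curve is F = 0. Differentiating each term of F:
  d/dx[6x] = 6
  d/dx[y·ln(x)] = y'·ln(x) + y/x
  d/dx[-3] = 0

Collecting, the y'-free part is the partial derivative in x and the y' coefficient is the partial derivative in y:
  ∂F/∂x = 6 + y/x
  ∂F/∂y = ln(x)

so d/dx[F(x, y(x))] = ∂F/∂x + (∂F/∂y)·y' = 0. Rearranging,
  dy/dx = -(∂F/∂x)/(∂F/∂y) = -(6 + y/x)/(ln(x))
        = -((6x + y)/x)/(ln(x)) = (-6x - y)/(x·ln(x))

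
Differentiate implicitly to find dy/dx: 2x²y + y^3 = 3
Differentiate the relation implicitly: treat y = y(x) and apply the chain rule, so every y-derivative picks up a y' = dy/dx factor.

With everything moved to the left-hand side, differentiate term by term:
  d/dx[2x^2y] = 2x^2·y' + 4xy
  d/dx[y^3] = 3y^2·y'
  d/dx[-3] = 0

Separating the contributions that come from x directly and those that come through y:
  without y':      4xy
  multiplying y':  2x^2 + 3y^2

so (4xy) + (2x^2 + 3y^2)·y' = 0, and therefore
  dy/dx = -(4xy)/(2x^2 + 3y^2) = -4xy/(2x^2 + 3y^2)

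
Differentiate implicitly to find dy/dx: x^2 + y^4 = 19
Differentiate the relation implicitly: treat y = y(x) and apply the chain rule, so every y-derivative picks up a y' = dy/dx factor.

With everything moved to the left-hand side, differentiate term by term:
  d/dx[x^2] = 2x
  d/dx[y^4] = 4y^3·y'
  d/dx[-19] = 0

Separating the contributions that come from x directly and those that come through y:
  without y':      2x
  multiplying y':  4y^3

so (2x) + (4y^3)·y' = 0, and therefore
  dy/dx = -(2x)/(4y^3) = -x/(2y^3)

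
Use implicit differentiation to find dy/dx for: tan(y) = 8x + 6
Differentiate both sides with respect to x, treating y as y(x). By the chain rule, any term containing y contributes a factor of y' = dy/dx when we differentiate it.

Move every term to one side and write the relation as F(x, y) = 0. Term by term,
  d/dx[-8x] = -8
  d/dx[tan(y)] = y'(tan(y)^2 + 1)
  d/dx[-6] = 0

The pieces without y' make up ∂F/∂x and the coefficient of y' is ∂F/∂y:
  ∂F/∂x = -8,
  ∂F/∂y = tan(y)^2 + 1.

Since d/dx[F] = ∂F/∂x + (∂F/∂y)·y' = 0, solve for y':
  (∂F/∂y)·y' = -∂F/∂x
  dy/dx = -(∂F/∂x)/(∂F/∂y) = -(-8)/(tan(y)^2 + 1) = 8cos(y)^2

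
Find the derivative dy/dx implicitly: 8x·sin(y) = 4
Apply d/dx to both sides, remembering that y depends on x. Each occurrence of y therefore brings in a y' = dy/dx via the chain rule.

With F(x, y) equal to the left-hand side minus the right, differentiate F term by term:
  d/dx[8x·sin(y)] = 8x·y'·cos(y) + 8sin(y)
  d/dx[-4] = 0
Adding these up, d/dx[F] = 0 becomes
  (8sin(y)) + (8x·cos(y))·y' = 0,
so isolating y',
  dy/dx = -(8sin(y))/(8x·cos(y)) = -tan(y)/x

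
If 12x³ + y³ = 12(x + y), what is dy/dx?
Apply d/dx to both sides, remembering that y depends on x. Each occurrence of y therefore brings in a y' = dy/dx via the chain rule.

With F(x, y) equal to the left-hand side minus the right, differentiate F term by term:
  d/dx[12x^3] = 36x^2
  d/dx[-12x] = -12
  d/dx[y^3] = 3y^2·y'
  d/dx[-12y] = -12·y'
Adding these up, d/dx[F] = 0 becomes
  (36x^2 - 12) + (3y^2 - 12)·y' = 0,
so isolating y',
  dy/dx = -(36x^2 - 12)/(3y^2 - 12) = 4(1 - 3x^2)/(y^2 - 4)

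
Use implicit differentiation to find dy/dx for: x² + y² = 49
Differentiate the relation implicitly: treat y = y(x) and apply the chain rule, so every y-derivative picks up a y' = dy/dx factor.

With everything moved to the left-hand side, differentiate term by term:
  d/dx[x^2] = 2x
  d/dx[y^2] = 2y·y'
  d/dx[-49] = 0

Separating the contributions that come from x directly and those that come through y:
  without y':      2x
  multiplying y':  2y

so (2x) + (2y)·y' = 0, and therefore
  dy/dx = -(2x)/(2y) = -x/y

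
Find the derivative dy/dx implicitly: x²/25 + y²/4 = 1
Differentiate both sides with respect to x, treating y as y(x). By the chain rule, any term containing y contributes a factor of y' = dy/dx when we differentiate it.

Move every term to one side and write the relation as F(x, y) = 0. Term by term,
  d/dx[x^2/25] = 2x/25
  d/dx[y^2/4] = y·y'/2
  d/dx[-1] = 0

The pieces without y' make up ∂F/∂x and the coefficient of y' is ∂F/∂y:
  ∂F/∂x = 2x/25,
  ∂F/∂y = y/2.

Since d/dx[F] = ∂F/∂x + (∂F/∂y)·y' = 0, solve for y':
  (∂F/∂y)·y' = -∂F/∂x
  dy/dx = -(∂F/∂x)/(∂F/∂y) = -(2x/25)/(y/2) = -4x/(25y)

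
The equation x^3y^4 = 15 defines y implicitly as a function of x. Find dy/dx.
Take d/dx of both sides. Since y is implicitly a function of x, the chain rule attaches a y' = dy/dx factor whenever we differentiate through y.

Set F(x, y) = (left side) − (right side), so the curve is F = 0. Differentiating each term of F:
  d/dx[x^3y^4] = 4x^3y^3·y' + 3x^2y^4
  d/dx[-15] = 0

Collecting, the y'-free part is the partial derivative in x and the y' coefficient is the partial derivative in y:
  ∂F/∂x = 3x^2y^4
  ∂F/∂y = 4x^3y^3

so d/dx[F(x, y(x))] = ∂F/∂x + (∂F/∂y)·y' = 0. Rearranging,
  dy/dx = -(∂F/∂x)/(∂F/∂y) = -(3x^2y^4)/(4x^3y^3) = -3y/(4x)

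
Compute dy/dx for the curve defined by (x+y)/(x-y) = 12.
Apply d/dx to both sides, remembering that y depends on x. Each occurrence of y therefore brings in a y' = dy/dx via the chain rule.

With F(x, y) equal to the left-hand side minus the right, differentiate F term by term:
  d/dx[(x + y)/(x - y)] = (y' + 1)/(x - y) + (x + y)(y' - 1)/(x - y)^2
  d/dx[-12] = 0
Adding these up, d/dx[F] = 0 becomes
  (1/(x - y) - (x + y)/(x - y)^2) + (1/(x - y) + (x + y)/(x - y)^2)·y' = 0,
so isolating y',
  dy/dx = -(1/(x - y) - (x + y)/(x - y)^2)/(1/(x - y) + (x + y)/(x - y)^2)
        = -(-2y/(x - y)^2)/(2x/(x - y)^2) = y/x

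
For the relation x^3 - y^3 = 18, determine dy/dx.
Differentiate both sides with respect to x, treating y as y(x). By the chain rule, any term containing y contributes a factor of y' = dy/dx when we differentiate it.

Move every term to one side and write the relation as F(x, y) = 0. Term by term,
  d/dx[x^3] = 3x^2
  d/dx[-y^3] = -3y^2·y'
  d/dx[-18] = 0

The pieces without y' make up ∂F/∂x and the coefficient of y' is ∂F/∂y:
  ∂F/∂x = 3x^2,
  ∂F/∂y = -3y^2.

Since d/dx[F] = ∂F/∂x + (∂F/∂y)·y' = 0, solve for y':
  (∂F/∂y)·y' = -∂F/∂x
  dy/dx = -(∂F/∂x)/(∂F/∂y) = -(3x^2)/(-3y^2) = x^2/y^2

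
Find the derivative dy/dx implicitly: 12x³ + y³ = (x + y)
Take d/dx of both sides. Since y is implicitly a function of x, the chain rule attaches a y' = dy/dx factor whenever we differentiate through y.

Set F(x, y) = (left side) − (right side), so the curve is F = 0. Differentiating each term of F:
  d/dx[12x^3] = 36x^2
  d/dx[-x] = -1
  d/dx[y^3] = 3y^2·y'
  d/dx[-y] = -y'

Collecting, the y'-free part is the partial derivative in x and the y' coefficient is the partial derivative in y:
  ∂F/∂x = 36x^2 - 1
  ∂F/∂y = 3y^2 - 1

so d/dx[F(x, y(x))] = ∂F/∂x + (∂F/∂y)·y' = 0. Rearranging,
  dy/dx = -(∂F/∂x)/(∂F/∂y) = -(36x^2 - 1)/(3y^2 - 1) = (1 - 36x^2)/(3y^2 - 1)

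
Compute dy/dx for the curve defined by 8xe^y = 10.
Take d/dx of both sides. Since y is implicitly a function of x, the chain rule attaches a y' = dy/dx factor whenever we differentiate through y.

Set F(x, y) = (left side) − (right side), so the curve is F = 0. Differentiating each term of F:
  d/dx[8x·e^(y)] = 8x·y'·e^(y) + 8e^(y)
  d/dx[-10] = 0

Collecting, the y'-free part is the partial derivative in x and the y' coefficient is the partial derivative in y:
  ∂F/∂x = 8e^(y)
  ∂F/∂y = 8x·e^(y)

so d/dx[F(x, y(x))] = ∂F/∂x + (∂F/∂y)·y' = 0. Rearranging,
  dy/dx = -(∂F/∂x)/(∂F/∂y) = -(8e^(y))/(8x·e^(y)) = -1/x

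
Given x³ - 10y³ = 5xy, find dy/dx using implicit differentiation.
Apply d/dx to both sides, remembering that y depends on x. Each occurrence of y therefore brings in a y' = dy/dx via the chain rule.

With F(x, y) equal to the left-hand side minus the right, differentiate F term by term:
  d/dx[x^3] = 3x^2
  d/dx[-5xy] = -5x·y' - 5y
  d/dx[-10y^3] = -30y^2·y'
Adding these up, d/dx[F] = 0 becomes
  (3x^2 - 5y) + (-5x - 30y^2)·y' = 0,
so isolating y',
  dy/dx = -(3x^2 - 5y)/(-5x - 30y^2) = (3x^2/5 - y)/(x + 6y^2)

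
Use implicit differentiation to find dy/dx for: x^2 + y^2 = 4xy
Differentiate the relation implicitly: treat y = y(x) and apply the chain rule, so every y-derivative picks up a y' = dy/dx factor.

With everything moved to the left-hand side, differentiate term by term:
  d/dx[x^2] = 2x
  d/dx[-4xy] = -4x·y' - 4y
  d/dx[y^2] = 2y·y'

Separating the contributions that come from x directly and those that come through y:
  without y':      2x - 4y
  multiplying y':  -4x + 2y

so (2x - 4y) + (-4x + 2y)·y' = 0, and therefore
  dy/dx = -(2x - 4y)/(-4x + 2y) = (x - 2y)/(2x - y)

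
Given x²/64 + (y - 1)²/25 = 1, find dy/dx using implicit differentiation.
Differentiate both sides with respect to x, treating y as y(x). By the chain rule, any term containing y contributes a factor of y' = dy/dx when we differentiate it.

Move every term to one side and write the relation as F(x, y) = 0. Term by term,
  d/dx[x^2/64] = x/32
  d/dx[(y - 1)^2/25] = 2·y'(y - 1)/25
  d/dx[-1] = 0

The pieces without y' make up ∂F/∂x and the coefficient of y' is ∂F/∂y:
  ∂F/∂x = x/32,
  ∂F/∂y = 2y/25 - 2/25.

Since d/dx[F] = ∂F/∂x + (∂F/∂y)·y' = 0, solve for y':
  (∂F/∂y)·y' = -∂F/∂x
  dy/dx = -(∂F/∂x)/(∂F/∂y) = -(x/32)/(2y/25 - 2/25)
        = -(x/32)/(2(y - 1)/25) = -25x/(64y - 64)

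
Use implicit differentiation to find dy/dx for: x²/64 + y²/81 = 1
Take d/dx of both sides. Since y is implicitly a function of x, the chain rule attaches a y' = dy/dx factor whenever we differentiate through y.

Set F(x, y) = (left side) − (right side), so the curve is F = 0. Differentiating each term of F:
  d/dx[x^2/64] = x/32
  d/dx[y^2/81] = 2y·y'/81
  d/dx[-1] = 0

Collecting, the y'-free part is the partial derivative in x and the y' coefficient is the partial derivative in y:
  ∂F/∂x = x/32
  ∂F/∂y = 2y/81

so d/dx[F(x, y(x))] = ∂F/∂x + (∂F/∂y)·y' = 0. Rearranging,
  dy/dx = -(∂F/∂x)/(∂F/∂y) = -(x/32)/(2y/81) = -81x/(64y)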